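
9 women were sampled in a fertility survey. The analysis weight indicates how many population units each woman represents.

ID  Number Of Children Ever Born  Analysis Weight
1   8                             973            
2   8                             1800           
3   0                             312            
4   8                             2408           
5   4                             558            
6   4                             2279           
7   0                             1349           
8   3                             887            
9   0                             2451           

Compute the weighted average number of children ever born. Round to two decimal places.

4.26

Weighted sum = 8×973 + 8×1800 + 0×312 + 8×2408 + 4×558 + 4×2279 + 0×1349 + 3×887 + 0×2451
  = 7784 + 14400 + 0 + 19264 + 2232 + 9116 + 0 + 2661 + 0 = 55457
Sum of weights = 973 + 1800 + 312 + 2408 + 558 + 2279 + 1349 + 887 + 2451 = 13017
Weighted mean = 55457 / 13017 = 4.2603518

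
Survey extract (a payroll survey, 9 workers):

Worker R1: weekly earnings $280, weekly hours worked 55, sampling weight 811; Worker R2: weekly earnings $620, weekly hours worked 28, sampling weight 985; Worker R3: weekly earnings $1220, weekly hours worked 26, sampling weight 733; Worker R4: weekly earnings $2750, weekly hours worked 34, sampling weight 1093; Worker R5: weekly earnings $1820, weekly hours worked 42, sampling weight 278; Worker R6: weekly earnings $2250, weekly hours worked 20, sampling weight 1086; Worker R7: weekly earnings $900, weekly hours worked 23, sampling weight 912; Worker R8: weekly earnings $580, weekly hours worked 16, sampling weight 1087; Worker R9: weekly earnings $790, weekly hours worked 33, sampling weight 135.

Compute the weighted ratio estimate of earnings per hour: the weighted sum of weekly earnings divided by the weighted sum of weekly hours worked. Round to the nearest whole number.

45

Σ wᵢ·y = 280×811 + 620×985 + 1220×733 + 2750×1093 + 1820×278 + 2250×1086 + 900×912 + 580×1087 + 790×135
  = 9245160
Σ wᵢ·x = 55×811 + 28×985 + 26×733 + 34×1093 + 42×278 + 20×1086 + 23×912 + 16×1087 + 33×135
  = 204624
Ratio = 9245160 / 204624 = 45.18121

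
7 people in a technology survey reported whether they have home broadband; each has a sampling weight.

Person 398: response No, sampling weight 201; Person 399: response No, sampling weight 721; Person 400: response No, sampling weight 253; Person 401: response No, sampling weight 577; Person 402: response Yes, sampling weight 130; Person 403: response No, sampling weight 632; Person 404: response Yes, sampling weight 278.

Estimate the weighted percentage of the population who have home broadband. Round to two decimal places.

14.61

Sum of weights for 'Yes' = 130 + 278 = 408
Total weight = 201 + 721 + 253 + 577 + 130 + 632 + 278 = 2792
Weighted proportion = 408 / 2792 = 0.14613181 → 14.613181%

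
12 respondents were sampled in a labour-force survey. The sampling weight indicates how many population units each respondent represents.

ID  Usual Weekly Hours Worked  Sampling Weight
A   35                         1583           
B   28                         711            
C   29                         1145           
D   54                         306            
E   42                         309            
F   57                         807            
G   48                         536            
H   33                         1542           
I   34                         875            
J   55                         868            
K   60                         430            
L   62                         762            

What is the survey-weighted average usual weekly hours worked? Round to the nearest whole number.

42

Weighted sum = 35×1583 + 28×711 + 29×1145 + 54×306 + 42×309 + 57×807 + 48×536 + 33×1542 + 34×875 + 55×868 + 60×430 + 62×762
  = 55405 + 19908 + 33205 + 16524 + 12978 + 45999 + 25728 + 50886 + 29750 + 47740 + 25800 + 47244 = 411167
Sum of weights = 9874
Weighted mean = 411167 / 9874 = 41.641381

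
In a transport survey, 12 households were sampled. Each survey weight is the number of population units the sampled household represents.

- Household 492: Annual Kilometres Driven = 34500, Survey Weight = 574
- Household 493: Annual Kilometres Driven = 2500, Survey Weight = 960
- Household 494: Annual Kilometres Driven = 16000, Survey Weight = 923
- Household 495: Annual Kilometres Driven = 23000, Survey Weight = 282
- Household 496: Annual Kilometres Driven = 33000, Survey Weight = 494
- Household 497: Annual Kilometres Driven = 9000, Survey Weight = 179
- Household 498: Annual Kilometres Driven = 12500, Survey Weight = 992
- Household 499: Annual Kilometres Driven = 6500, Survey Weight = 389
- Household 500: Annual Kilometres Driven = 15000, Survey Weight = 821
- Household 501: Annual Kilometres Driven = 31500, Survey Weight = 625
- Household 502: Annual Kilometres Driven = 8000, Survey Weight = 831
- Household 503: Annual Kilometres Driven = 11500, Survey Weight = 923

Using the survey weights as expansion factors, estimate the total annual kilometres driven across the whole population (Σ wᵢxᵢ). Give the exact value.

Weighted total = 34500×574 + 2500×960 + 16000×923 + 23000×282 + 33000×494 + 9000×179 + 12500×992 + 6500×389 + 15000×821 + 31500×625 + 8000×831 + 11500×923
  = 125563500

125563500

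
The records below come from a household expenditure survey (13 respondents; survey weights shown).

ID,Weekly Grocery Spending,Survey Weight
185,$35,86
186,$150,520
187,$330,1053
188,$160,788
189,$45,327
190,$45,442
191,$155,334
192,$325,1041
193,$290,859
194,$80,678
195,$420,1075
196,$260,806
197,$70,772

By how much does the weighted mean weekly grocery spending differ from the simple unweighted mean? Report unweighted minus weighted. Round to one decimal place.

-45.6

Unweighted sum = 2365
Unweighted mean = 2365 / 13 = 181.92308
Weighted sum = 1997730
Sum of weights = 8781
Weighted mean = 1997730 / 8781 = 227.50598
Difference (unweighted minus weighted) = -45.582902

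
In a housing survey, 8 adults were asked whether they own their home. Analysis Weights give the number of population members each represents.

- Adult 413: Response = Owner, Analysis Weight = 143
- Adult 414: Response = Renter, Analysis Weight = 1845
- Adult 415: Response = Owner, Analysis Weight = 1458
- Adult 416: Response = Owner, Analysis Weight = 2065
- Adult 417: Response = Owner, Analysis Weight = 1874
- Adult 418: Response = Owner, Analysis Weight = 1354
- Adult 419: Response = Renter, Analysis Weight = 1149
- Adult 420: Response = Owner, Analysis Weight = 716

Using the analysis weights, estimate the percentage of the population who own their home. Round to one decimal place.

Sum of weights for 'Owner' = 143 + 1458 + 2065 + 1874 + 1354 + 716 = 7610
Total weight = 143 + 1845 + 1458 + 2065 + 1874 + 1354 + 1149 + 716 = 10604
Weighted proportion = 7610 / 10604 = 0.71765372 → 71.765372%

71.8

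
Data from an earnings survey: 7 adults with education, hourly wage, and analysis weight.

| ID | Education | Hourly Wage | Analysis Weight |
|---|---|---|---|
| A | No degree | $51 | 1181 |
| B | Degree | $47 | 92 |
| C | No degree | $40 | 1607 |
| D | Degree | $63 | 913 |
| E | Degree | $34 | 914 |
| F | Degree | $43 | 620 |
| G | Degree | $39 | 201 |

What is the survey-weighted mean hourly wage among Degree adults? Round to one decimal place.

46.5

Degree rows: B, D, E, F, G
Weighted sum = 127418
Sum of weights = 92 + 913 + 914 + 620 + 201 = 2740
Weighted mean = 127418 / 2740 = 46.50292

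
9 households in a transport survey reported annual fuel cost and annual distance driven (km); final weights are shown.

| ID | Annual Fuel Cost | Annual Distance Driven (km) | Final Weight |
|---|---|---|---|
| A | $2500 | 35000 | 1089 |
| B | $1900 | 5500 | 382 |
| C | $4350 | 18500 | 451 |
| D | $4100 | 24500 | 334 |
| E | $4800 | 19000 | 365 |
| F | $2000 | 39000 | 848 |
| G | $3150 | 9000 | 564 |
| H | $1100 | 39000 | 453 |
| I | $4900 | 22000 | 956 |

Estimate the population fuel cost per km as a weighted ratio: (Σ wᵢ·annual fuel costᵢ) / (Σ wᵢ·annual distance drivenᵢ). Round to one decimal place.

Σ wᵢ·y = 2500×1089 + 1900×382 + 4350×451 + 4100×334 + 4800×365 + 2000×848 + 3150×564 + 1100×453 + 4900×956
  = 2722500 + 725800 + 1961850 + 1369400 + 1752000 + 1696000 + 1776600 + 498300 + 4684400 = 17186850
Σ wᵢ·x = 35000×1089 + 5500×382 + 18500×451 + 24500×334 + 19000×365 + 39000×848 + 9000×564 + 39000×453 + 22000×956
  = 140524500
Ratio = 17186850 / 140524500 = 0.12230501

0.1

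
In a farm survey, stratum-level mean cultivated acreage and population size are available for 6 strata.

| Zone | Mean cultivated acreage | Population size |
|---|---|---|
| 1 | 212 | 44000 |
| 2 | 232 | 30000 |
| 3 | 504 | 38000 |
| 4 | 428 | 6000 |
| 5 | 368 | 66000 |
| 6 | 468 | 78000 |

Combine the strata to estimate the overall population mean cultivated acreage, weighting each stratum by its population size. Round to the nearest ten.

Σ Nₕ·x̄ₕ = 98800000
Σ Nₕ = 44000 + 30000 + 38000 + 6000 + 66000 + 78000 = 262000
Overall mean = 98800000 / 262000 = 377.09924

380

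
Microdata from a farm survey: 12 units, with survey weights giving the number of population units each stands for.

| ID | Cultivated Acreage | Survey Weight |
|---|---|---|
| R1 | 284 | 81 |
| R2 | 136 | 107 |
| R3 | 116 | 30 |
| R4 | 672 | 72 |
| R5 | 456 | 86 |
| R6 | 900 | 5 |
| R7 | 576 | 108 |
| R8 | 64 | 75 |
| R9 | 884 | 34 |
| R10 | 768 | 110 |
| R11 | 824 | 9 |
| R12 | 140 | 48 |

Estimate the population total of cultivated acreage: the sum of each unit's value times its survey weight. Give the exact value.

Weighted total = 284×81 + 136×107 + 116×30 + 672×72 + 456×86 + 900×5 + 576×108 + 64×75 + 884×34 + 768×110 + 824×9 + 140×48
  = 23004 + 14552 + 3480 + 48384 + 39216 + 4500 + 62208 + 4800 + 30056 + 84480 + 7416 + 6720 = 328816

328816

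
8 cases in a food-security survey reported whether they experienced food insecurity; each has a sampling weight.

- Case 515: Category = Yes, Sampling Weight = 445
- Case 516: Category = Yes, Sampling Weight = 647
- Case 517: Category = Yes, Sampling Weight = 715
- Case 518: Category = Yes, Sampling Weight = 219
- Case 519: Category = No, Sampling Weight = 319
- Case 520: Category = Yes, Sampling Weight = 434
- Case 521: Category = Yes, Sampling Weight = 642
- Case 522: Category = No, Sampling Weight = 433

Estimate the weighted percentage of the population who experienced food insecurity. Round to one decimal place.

80.5

Sum of weights for 'Yes' = 445 + 647 + 715 + 219 + 434 + 642 = 3102
Total weight = 445 + 647 + 715 + 219 + 319 + 434 + 642 + 433 = 3854
Weighted proportion = 3102 / 3854 = 0.80487805 → 80.487805%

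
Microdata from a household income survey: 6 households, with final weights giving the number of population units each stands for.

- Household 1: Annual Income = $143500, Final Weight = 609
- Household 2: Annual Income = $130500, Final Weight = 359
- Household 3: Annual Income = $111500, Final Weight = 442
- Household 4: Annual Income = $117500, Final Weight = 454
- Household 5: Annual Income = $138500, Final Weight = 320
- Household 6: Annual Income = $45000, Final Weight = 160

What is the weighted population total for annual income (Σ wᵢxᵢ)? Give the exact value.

Weighted total = 288389000

288389000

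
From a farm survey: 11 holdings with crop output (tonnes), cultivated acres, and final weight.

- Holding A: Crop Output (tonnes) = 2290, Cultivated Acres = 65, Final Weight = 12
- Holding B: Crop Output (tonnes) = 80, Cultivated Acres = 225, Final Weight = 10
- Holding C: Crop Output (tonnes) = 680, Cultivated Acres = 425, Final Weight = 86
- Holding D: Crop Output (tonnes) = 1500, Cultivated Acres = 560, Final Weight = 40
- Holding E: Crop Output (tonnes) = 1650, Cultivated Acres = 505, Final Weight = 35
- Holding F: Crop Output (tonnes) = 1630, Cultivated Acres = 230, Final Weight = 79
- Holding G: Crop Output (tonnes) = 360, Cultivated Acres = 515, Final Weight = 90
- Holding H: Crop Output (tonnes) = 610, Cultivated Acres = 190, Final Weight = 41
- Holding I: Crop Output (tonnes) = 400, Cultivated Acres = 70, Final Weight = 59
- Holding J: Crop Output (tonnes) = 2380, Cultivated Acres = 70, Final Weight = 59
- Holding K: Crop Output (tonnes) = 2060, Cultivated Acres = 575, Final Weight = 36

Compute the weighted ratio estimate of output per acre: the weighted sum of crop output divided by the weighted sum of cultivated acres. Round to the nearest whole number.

Σ wᵢ·y = 2290×12 + 80×10 + 680×86 + 1500×40 + 1650×35 + 1630×79 + 360×90 + 610×41 + 400×59 + 2380×59 + 2060×36
  = 628870
Σ wᵢ·x = 65×12 + 225×10 + 425×86 + 560×40 + 505×35 + 230×79 + 515×90 + 190×41 + 70×59 + 70×59 + 575×36
  = 780 + 2250 + 36550 + 22400 + 17675 + 18170 + 46350 + 7790 + 4130 + 4130 + 20700 = 180925
Ratio = 628870 / 180925 = 3.4758602

3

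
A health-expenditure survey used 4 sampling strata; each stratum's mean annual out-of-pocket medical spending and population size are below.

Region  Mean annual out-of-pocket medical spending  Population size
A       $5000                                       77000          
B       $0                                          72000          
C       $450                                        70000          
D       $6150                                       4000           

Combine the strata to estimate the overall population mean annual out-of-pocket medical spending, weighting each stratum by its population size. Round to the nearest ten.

Σ Nₕ·x̄ₕ = 5000×77000 + 0×72000 + 450×70000 + 6150×4000
  = 441100000
Σ Nₕ = 77000 + 72000 + 70000 + 4000 = 223000
Overall mean = 441100000 / 223000 = 1978.0269

1980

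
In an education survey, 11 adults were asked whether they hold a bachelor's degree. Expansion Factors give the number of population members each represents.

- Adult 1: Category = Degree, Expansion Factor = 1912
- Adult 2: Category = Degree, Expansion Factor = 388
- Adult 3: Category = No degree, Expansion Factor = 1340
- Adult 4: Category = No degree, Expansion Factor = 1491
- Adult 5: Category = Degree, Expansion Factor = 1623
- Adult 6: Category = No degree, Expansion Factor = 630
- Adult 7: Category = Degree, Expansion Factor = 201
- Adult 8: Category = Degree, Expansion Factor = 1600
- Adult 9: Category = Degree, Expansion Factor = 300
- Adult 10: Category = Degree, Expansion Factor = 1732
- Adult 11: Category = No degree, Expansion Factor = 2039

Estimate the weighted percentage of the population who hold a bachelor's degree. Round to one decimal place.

Sum of weights for 'Degree' = 1912 + 388 + 1623 + 201 + 1600 + 300 + 1732 = 7756
Total weight = 1912 + 388 + 1340 + 1491 + 1623 + 630 + 201 + 1600 + 300 + 1732 + 2039 = 13256
Weighted proportion = 7756 / 13256 = 0.58509354 → 58.509354%

58.5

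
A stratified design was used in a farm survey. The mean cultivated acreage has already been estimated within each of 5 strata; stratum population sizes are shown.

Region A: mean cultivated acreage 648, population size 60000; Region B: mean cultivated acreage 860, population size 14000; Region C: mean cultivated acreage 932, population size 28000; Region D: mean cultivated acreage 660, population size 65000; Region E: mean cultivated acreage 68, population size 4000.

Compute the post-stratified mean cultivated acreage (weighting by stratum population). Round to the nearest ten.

Σ Nₕ·x̄ₕ = 648×60000 + 860×14000 + 932×28000 + 660×65000 + 68×4000
  = 38880000 + 12040000 + 26096000 + 42900000 + 272000 = 120188000
Σ Nₕ = 171000
Overall mean = 120188000 / 171000 = 702.8538

700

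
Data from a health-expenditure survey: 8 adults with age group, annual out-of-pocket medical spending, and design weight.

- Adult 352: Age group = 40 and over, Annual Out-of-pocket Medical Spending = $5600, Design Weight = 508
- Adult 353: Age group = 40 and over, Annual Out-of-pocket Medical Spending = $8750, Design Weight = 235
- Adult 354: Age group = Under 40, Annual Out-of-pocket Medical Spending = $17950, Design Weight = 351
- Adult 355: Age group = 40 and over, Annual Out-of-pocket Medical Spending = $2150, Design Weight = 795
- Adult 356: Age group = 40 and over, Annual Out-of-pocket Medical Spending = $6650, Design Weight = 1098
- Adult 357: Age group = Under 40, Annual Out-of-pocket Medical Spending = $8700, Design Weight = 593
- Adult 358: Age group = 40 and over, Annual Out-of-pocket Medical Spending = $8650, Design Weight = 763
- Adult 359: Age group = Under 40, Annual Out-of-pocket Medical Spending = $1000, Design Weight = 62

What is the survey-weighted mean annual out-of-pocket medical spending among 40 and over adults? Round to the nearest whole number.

6035

40 and over rows: 352, 353, 355, 356, 358
Weighted sum = 5600×508 + 8750×235 + 2150×795 + 6650×1098 + 8650×763
  = 20511950
Sum of weights = 3399
Weighted mean = 20511950 / 3399 = 6034.7014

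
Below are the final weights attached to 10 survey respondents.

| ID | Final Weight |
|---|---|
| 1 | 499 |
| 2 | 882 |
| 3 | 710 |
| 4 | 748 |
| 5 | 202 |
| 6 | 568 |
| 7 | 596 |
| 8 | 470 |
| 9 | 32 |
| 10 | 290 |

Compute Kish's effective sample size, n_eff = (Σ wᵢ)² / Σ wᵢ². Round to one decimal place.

Σ wᵢ = 499 + 882 + 710 + 748 + 202 + 568 + 596 + 470 + 32 + 290 = 4997
Σ wᵢ² = 249001 + 777924 + 504100 + 559504 + 40804 + 322624 + 355216 + 220900 + 1024 + 84100 = 3115197
n_eff = 4997² / 3115197 = 24970009 / 3115197 = 8.0155473

8.0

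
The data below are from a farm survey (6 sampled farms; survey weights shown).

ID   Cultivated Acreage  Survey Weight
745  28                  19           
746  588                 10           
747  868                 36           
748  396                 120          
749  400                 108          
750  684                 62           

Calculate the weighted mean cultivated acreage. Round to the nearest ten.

480

Weighted sum = 28×19 + 588×10 + 868×36 + 396×120 + 400×108 + 684×62
  = 532 + 5880 + 31248 + 47520 + 43200 + 42408 = 170788
Sum of weights = 19 + 10 + 36 + 120 + 108 + 62 = 355
Weighted mean = 170788 / 355 = 481.09296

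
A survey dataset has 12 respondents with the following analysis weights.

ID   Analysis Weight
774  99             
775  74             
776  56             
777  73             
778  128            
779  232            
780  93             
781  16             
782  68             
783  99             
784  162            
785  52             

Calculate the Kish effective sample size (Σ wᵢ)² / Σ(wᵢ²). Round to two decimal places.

Σ wᵢ = 99 + 74 + 56 + 73 + 128 + 232 + 93 + 16 + 68 + 99 + 162 + 52 = 1152
Σ wᵢ² = 146228
n_eff = 1152² / 146228 = 1327104 / 146228 = 9.0755806

9.08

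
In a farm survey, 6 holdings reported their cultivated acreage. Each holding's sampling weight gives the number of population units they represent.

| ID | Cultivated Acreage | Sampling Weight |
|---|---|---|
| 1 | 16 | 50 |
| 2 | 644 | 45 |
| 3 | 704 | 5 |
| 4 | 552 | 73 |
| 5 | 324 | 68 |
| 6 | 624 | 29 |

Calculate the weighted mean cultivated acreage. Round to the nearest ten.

420

Weighted sum = 16×50 + 644×45 + 704×5 + 552×73 + 324×68 + 624×29
  = 113724
Sum of weights = 270
Weighted mean = 113724 / 270 = 421.2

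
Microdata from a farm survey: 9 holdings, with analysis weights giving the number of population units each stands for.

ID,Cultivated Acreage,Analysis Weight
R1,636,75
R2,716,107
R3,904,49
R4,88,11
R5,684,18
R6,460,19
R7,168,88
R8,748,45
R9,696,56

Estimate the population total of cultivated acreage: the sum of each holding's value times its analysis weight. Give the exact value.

278048

Weighted total = 636×75 + 716×107 + 904×49 + 88×11 + 684×18 + 460×19 + 168×88 + 748×45 + 696×56
  = 47700 + 76612 + 44296 + 968 + 12312 + 8740 + 14784 + 33660 + 38976 = 278048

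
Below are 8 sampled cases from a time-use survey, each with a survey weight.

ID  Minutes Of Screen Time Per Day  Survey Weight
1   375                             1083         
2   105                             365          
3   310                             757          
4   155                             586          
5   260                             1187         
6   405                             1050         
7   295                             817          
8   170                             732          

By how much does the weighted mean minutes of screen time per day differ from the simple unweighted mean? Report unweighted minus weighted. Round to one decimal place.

-24.8

Unweighted sum = 375 + 105 + 310 + 155 + 260 + 405 + 295 + 170 = 2075
Unweighted mean = 2075 / 8 = 259.375
Weighted sum = 375×1083 + 105×365 + 310×757 + 155×586 + 260×1187 + 405×1050 + 295×817 + 170×732
  = 1869275
Sum of weights = 1083 + 365 + 757 + 586 + 1187 + 1050 + 817 + 732 = 6577
Weighted mean = 1869275 / 6577 = 284.21393
Difference (unweighted minus weighted) = -24.838927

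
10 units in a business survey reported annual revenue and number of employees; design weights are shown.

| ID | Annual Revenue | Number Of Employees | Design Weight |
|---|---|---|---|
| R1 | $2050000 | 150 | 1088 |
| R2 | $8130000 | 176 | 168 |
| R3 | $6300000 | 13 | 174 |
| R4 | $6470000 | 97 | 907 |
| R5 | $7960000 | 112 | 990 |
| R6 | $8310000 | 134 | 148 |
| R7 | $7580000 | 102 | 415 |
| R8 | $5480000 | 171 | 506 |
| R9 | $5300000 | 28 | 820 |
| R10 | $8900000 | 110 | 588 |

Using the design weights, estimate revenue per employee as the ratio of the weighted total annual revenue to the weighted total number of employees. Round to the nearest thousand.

Σ wᵢ·y = 2050000×1088 + 8130000×168 + 6300000×174 + 6470000×907 + 7960000×990 + 8310000×148 + 7580000×415 + 5480000×506 + 5300000×820 + 8900000×588
  = 2230400000 + 1365840000 + 1096200000 + 5868290000 + 7880400000 + 1229880000 + 3145700000 + 2772880000 + 4346000000 + 5233200000 = 35168790000
Σ wᵢ·x = 630217
Ratio = 35168790000 / 630217 = 55804.255

56000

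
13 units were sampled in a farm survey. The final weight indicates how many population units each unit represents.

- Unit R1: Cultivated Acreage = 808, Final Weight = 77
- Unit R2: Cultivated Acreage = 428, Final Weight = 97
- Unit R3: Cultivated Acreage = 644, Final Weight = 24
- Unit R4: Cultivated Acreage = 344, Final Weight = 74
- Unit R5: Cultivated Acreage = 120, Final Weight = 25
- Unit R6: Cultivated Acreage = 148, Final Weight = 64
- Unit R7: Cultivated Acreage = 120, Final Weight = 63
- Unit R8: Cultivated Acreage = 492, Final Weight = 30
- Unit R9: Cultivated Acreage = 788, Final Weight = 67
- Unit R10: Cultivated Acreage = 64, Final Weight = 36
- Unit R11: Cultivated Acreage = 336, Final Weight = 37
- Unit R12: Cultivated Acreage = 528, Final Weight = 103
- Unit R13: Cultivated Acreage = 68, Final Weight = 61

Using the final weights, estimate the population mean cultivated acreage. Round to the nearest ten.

Weighted sum = 305500
Sum of weights = 758
Weighted mean = 305500 / 758 = 403.0343

400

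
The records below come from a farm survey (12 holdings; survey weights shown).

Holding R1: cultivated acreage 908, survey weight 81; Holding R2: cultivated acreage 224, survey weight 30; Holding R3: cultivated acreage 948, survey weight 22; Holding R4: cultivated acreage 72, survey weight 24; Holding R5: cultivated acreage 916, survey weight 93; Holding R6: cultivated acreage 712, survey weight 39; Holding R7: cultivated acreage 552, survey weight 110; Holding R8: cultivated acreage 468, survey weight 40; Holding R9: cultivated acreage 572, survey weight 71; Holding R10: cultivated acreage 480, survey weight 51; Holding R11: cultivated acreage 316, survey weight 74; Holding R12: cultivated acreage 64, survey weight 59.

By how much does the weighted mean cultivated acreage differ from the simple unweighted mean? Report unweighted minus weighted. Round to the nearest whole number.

-39

Unweighted sum = 908 + 224 + 948 + 72 + 916 + 712 + 552 + 468 + 572 + 480 + 316 + 64 = 6232
Unweighted mean = 6232 / 12 = 519.33333
Weighted sum = 908×81 + 224×30 + 948×22 + 72×24 + 916×93 + 712×39 + 552×110 + 468×40 + 572×71 + 480×51 + 316×74 + 64×59
  = 387500
Sum of weights = 81 + 30 + 22 + 24 + 93 + 39 + 110 + 40 + 71 + 51 + 74 + 59 = 694
Weighted mean = 387500 / 694 = 558.35735
Difference (unweighted minus weighted) = -39.024015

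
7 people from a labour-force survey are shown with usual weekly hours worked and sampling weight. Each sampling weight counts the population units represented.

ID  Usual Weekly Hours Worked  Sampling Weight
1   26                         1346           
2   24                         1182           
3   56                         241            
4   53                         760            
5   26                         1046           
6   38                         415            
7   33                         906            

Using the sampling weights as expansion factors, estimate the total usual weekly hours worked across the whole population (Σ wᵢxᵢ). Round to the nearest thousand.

190000

Weighted total = 26×1346 + 24×1182 + 56×241 + 53×760 + 26×1046 + 38×415 + 33×906
  = 190004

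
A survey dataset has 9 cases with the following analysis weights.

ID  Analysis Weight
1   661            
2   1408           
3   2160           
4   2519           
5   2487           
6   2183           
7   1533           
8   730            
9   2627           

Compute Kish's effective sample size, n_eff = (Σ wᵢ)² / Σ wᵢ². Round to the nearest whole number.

8

Σ wᵢ = 661 + 1408 + 2160 + 2519 + 2487 + 2183 + 1533 + 730 + 2627 = 16308
Σ wᵢ² = 436921 + 1982464 + 4665600 + 6345361 + 6185169 + 4765489 + 2350089 + 532900 + 6901129 = 34165122
n_eff = 16308² / 34165122 = 265950864 / 34165122 = 7.7842797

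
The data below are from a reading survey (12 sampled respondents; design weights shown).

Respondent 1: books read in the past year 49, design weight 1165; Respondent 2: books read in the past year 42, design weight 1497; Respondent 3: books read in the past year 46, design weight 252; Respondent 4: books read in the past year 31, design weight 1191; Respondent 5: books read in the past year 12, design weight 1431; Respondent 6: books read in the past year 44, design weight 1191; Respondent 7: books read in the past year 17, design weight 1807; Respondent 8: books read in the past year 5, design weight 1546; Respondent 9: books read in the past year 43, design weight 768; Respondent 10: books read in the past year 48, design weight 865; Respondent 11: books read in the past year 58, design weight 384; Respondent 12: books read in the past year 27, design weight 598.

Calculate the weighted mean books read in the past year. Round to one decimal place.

30.7

Weighted sum = 49×1165 + 42×1497 + 46×252 + 31×1191 + 12×1431 + 44×1191 + 17×1807 + 5×1546 + 43×768 + 48×865 + 58×384 + 27×598
  = 57085 + 62874 + 11592 + 36921 + 17172 + 52404 + 30719 + 7730 + 33024 + 41520 + 22272 + 16146 = 389459
Sum of weights = 1165 + 1497 + 252 + 1191 + 1431 + 1191 + 1807 + 1546 + 768 + 865 + 384 + 598 = 12695
Weighted mean = 389459 / 12695 = 30.678141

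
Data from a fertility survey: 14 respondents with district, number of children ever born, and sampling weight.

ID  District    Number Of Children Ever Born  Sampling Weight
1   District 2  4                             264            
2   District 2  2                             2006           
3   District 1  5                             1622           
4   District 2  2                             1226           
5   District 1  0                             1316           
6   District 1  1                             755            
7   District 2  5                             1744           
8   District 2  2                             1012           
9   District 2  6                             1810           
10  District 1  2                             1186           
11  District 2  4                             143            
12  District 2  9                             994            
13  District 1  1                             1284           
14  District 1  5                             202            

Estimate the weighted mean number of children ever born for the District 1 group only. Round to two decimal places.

District 1 rows: 3, 5, 6, 10, 13, 14
Weighted sum = 5×1622 + 0×1316 + 1×755 + 2×1186 + 1×1284 + 5×202
  = 8110 + 0 + 755 + 2372 + 1284 + 1010 = 13531
Sum of weights = 1622 + 1316 + 755 + 1186 + 1284 + 202 = 6365
Weighted mean = 13531 / 6365 = 2.1258445

2.13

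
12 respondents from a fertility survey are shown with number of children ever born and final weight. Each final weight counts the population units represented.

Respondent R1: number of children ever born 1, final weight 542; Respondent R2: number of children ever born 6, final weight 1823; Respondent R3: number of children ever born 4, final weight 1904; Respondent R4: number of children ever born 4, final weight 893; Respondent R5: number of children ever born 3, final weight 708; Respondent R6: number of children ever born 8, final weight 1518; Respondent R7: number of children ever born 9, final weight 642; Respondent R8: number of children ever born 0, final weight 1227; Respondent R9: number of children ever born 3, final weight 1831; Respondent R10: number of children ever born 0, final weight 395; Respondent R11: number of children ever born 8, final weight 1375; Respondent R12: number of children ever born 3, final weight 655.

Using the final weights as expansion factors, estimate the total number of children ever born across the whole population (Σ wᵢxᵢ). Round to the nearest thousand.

Weighted total = 1×542 + 6×1823 + 4×1904 + 4×893 + 3×708 + 8×1518 + 9×642 + 0×1227 + 3×1831 + 0×395 + 8×1375 + 3×655
  = 542 + 10938 + 7616 + 3572 + 2124 + 12144 + 5778 + 0 + 5493 + 0 + 11000 + 1965 = 61172

61000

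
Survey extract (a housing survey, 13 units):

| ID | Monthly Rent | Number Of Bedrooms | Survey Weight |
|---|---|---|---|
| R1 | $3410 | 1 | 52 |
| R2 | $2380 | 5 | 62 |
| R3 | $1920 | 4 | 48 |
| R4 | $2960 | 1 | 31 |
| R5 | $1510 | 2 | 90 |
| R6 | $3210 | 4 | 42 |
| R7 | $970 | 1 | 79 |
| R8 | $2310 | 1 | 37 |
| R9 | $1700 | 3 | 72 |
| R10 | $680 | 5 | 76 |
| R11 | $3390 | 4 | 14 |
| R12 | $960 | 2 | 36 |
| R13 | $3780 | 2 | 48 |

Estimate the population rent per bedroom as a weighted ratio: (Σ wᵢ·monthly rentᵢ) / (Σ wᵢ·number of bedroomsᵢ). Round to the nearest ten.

Σ wᵢ·y = 1379160
Σ wᵢ·x = 1869
Ratio = 1379160 / 1869 = 737.91332

740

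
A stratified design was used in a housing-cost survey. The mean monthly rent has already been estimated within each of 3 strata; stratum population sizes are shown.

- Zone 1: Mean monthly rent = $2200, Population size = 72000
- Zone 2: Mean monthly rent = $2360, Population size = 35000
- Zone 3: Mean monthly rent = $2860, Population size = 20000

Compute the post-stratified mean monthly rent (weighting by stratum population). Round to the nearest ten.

2350

Σ Nₕ·x̄ₕ = 2200×72000 + 2360×35000 + 2860×20000
  = 298200000
Σ Nₕ = 72000 + 35000 + 20000 = 127000
Overall mean = 298200000 / 127000 = 2348.0315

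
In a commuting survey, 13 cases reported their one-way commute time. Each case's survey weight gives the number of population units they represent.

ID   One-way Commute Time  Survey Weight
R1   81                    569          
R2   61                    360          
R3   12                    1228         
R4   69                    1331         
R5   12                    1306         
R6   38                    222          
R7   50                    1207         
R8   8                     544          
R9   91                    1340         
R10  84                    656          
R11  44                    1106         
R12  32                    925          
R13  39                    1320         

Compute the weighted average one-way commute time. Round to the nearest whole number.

Weighted sum = 570222
Sum of weights = 12114
Weighted mean = 570222 / 12114 = 47.071322

47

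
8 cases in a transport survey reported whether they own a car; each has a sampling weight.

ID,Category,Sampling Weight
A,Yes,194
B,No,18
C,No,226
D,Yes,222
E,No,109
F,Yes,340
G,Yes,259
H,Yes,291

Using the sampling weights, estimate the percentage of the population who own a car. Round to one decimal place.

78.7

Sum of weights for 'Yes' = 194 + 222 + 340 + 259 + 291 = 1306
Total weight = 194 + 18 + 226 + 222 + 109 + 340 + 259 + 291 = 1659
Weighted proportion = 1306 / 1659 = 0.78722122 → 78.722122%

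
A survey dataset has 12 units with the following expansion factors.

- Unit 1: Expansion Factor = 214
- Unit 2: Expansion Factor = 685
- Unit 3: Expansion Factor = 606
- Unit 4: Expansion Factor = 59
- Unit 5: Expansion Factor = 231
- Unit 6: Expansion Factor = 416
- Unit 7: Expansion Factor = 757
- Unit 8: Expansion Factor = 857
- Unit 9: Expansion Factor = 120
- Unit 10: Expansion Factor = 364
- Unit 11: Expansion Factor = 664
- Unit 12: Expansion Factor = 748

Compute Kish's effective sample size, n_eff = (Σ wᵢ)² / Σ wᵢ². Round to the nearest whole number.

Σ wᵢ = 5721
Σ wᵢ² = 3566949
n_eff = 5721² / 3566949 = 32729841 / 3566949 = 9.1758646

9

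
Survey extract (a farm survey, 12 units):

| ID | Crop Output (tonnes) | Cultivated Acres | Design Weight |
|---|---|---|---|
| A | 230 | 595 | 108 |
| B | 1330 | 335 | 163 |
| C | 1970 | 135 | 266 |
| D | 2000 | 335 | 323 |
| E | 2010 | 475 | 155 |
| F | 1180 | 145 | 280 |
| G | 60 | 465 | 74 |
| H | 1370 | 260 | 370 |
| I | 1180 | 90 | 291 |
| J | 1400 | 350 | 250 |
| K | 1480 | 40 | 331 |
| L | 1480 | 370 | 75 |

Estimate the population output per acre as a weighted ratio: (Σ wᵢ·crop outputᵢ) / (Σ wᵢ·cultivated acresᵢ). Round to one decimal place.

5.8

Σ wᵢ·y = 3859200
Σ wᵢ·x = 595×108 + 335×163 + 135×266 + 335×323 + 475×155 + 145×280 + 465×74 + 260×370 + 90×291 + 350×250 + 40×331 + 370×75
  = 64260 + 54605 + 35910 + 108205 + 73625 + 40600 + 34410 + 96200 + 26190 + 87500 + 13240 + 27750 = 662495
Ratio = 3859200 / 662495 = 5.8252515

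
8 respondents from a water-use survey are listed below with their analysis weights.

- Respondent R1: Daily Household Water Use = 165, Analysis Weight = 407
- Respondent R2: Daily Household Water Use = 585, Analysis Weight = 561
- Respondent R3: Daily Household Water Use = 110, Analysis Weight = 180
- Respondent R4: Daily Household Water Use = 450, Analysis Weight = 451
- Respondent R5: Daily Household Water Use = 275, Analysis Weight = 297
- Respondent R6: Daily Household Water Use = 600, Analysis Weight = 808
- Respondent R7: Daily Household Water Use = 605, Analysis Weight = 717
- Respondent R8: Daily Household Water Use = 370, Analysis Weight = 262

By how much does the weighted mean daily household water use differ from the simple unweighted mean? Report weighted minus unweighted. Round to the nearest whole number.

71

Unweighted sum = 165 + 585 + 110 + 450 + 275 + 600 + 605 + 370 = 3160
Unweighted mean = 3160 / 8 = 395
Weighted sum = 165×407 + 585×561 + 110×180 + 450×451 + 275×297 + 600×808 + 605×717 + 370×262
  = 67155 + 328185 + 19800 + 202950 + 81675 + 484800 + 433785 + 96940 = 1715290
Sum of weights = 407 + 561 + 180 + 451 + 297 + 808 + 717 + 262 = 3683
Weighted mean = 1715290 / 3683 = 465.73174
Difference (weighted minus unweighted) = 70.73174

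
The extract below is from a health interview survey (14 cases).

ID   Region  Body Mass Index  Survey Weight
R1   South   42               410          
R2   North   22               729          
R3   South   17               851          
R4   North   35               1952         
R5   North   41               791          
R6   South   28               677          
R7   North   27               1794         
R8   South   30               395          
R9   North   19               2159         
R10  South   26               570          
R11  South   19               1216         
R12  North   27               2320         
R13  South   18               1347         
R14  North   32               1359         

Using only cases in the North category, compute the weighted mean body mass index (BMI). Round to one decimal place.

28.1

North rows: R2, R4, R5, R7, R9, R12, R14
Weighted sum = 22×729 + 35×1952 + 41×791 + 27×1794 + 19×2159 + 27×2320 + 32×1359
  = 16038 + 68320 + 32431 + 48438 + 41021 + 62640 + 43488 = 312376
Sum of weights = 729 + 1952 + 791 + 1794 + 2159 + 2320 + 1359 = 11104
Weighted mean = 312376 / 11104 = 28.131844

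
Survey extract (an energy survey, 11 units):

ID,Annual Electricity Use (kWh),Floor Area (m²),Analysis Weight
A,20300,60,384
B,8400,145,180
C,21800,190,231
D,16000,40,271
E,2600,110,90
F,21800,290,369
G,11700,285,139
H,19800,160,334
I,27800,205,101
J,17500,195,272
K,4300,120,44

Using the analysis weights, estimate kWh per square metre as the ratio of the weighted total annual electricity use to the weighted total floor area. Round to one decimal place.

109.3

Σ wᵢ·y = 20300×384 + 8400×180 + 21800×231 + 16000×271 + 2600×90 + 21800×369 + 11700×139 + 19800×334 + 27800×101 + 17500×272 + 4300×44
  = 7795200 + 1512000 + 5035800 + 4336000 + 234000 + 8044200 + 1626300 + 6613200 + 2807800 + 4760000 + 189200 = 42953700
Σ wᵢ·x = 392860
Ratio = 42953700 / 392860 = 109.3359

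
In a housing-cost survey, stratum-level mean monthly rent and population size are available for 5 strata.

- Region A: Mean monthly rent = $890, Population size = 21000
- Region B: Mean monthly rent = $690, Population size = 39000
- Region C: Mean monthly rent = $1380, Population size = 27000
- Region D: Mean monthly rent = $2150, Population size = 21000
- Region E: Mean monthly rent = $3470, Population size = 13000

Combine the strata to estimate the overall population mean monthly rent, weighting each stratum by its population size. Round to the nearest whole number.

1431

Σ Nₕ·x̄ₕ = 890×21000 + 690×39000 + 1380×27000 + 2150×21000 + 3470×13000
  = 173120000
Σ Nₕ = 21000 + 39000 + 27000 + 21000 + 13000 = 121000
Overall mean = 173120000 / 121000 = 1430.7438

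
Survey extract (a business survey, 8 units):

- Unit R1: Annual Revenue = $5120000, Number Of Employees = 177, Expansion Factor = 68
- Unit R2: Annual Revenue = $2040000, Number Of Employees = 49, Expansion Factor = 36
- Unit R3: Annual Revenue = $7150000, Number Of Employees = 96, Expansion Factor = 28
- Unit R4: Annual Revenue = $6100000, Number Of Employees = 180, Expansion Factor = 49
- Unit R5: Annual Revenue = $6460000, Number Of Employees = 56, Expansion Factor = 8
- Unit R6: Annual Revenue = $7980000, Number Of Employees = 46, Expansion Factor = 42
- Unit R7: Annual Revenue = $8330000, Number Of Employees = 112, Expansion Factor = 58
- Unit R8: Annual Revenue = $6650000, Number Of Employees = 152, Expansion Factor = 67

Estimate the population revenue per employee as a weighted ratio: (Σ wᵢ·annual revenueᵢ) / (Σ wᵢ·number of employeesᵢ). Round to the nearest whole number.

50402

Σ wᵢ·y = 5120000×68 + 2040000×36 + 7150000×28 + 6100000×49 + 6460000×8 + 7980000×42 + 8330000×58 + 6650000×67
  = 348160000 + 73440000 + 200200000 + 298900000 + 51680000 + 335160000 + 483140000 + 445550000 = 2236230000
Σ wᵢ·x = 177×68 + 49×36 + 96×28 + 180×49 + 56×8 + 46×42 + 112×58 + 152×67
  = 12036 + 1764 + 2688 + 8820 + 448 + 1932 + 6496 + 10184 = 44368
Ratio = 2236230000 / 44368 = 50401.866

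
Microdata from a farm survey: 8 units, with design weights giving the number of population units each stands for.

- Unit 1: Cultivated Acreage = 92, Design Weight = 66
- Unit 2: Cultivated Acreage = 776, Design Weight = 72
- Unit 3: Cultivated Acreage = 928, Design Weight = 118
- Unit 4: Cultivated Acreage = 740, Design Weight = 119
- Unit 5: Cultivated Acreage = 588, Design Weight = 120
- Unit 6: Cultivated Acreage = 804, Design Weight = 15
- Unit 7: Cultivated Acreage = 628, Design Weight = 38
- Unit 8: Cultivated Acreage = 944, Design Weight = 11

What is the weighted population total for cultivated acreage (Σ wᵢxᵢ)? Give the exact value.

376376

Weighted total = 92×66 + 776×72 + 928×118 + 740×119 + 588×120 + 804×15 + 628×38 + 944×11
  = 6072 + 55872 + 109504 + 88060 + 70560 + 12060 + 23864 + 10384 = 376376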